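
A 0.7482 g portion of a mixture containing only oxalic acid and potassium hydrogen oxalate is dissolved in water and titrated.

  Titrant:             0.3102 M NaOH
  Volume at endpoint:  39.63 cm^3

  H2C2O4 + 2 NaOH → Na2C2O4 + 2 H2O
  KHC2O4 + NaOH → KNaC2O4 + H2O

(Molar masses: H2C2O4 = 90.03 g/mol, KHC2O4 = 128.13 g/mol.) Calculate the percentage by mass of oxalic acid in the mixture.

n(NaOH) = 0.03963 × 0.3102 = 0.01229 mol
Let x = n(H2C2O4), y = n(KHC2O4).
Titrant: 2x + 1y = 0.01229;  mass: 90.03x + 128.13y = 0.7482
Solving, x = 4.975 × 10^-3 mol, y = 2.344 × 10^-3 mol
mass of H2C2O4 = 4.975 × 10^-3 × 90.03 = 0.4479 g
% H2C2O4 = 0.4479 / 0.7482 × 100 = 59.86 %

59.86 %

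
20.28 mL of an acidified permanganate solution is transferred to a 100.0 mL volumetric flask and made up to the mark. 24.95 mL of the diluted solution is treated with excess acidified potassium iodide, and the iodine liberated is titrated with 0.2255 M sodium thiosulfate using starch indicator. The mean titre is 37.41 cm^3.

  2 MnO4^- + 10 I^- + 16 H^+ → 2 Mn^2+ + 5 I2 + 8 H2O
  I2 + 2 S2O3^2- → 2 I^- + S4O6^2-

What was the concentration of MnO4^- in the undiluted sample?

0.3334 M

n(S2O3^2-) = 0.03741 × 0.2255 = 8.436 × 10^-3 mol
n(I2) = n(S2O3^2-)/2 = 4.218 × 10^-3 mol
From the 2:5 ratio, n(MnO4^-) in the aliquot = 2/5 × 4.218 × 10^-3 = 1.687 × 10^-3 mol
[MnO4^-]_dilute = 1.687 × 10^-3 / 0.02495 = 0.06762 mol/L
[MnO4^-]_original = 0.06762 × 100.0/20.28 = 0.3334 mol/L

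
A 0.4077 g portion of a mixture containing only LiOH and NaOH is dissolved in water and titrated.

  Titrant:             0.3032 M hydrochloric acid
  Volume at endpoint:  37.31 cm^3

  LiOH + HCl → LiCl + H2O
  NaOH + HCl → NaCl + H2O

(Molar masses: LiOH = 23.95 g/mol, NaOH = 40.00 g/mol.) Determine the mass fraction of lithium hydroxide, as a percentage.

n(HCl) = 0.03731 × 0.3032 = 0.01131 mol
Let x = n(LiOH), y = n(NaOH).
Titrant: 1x + 1y = 0.01131;  mass: 23.95x + 40.00y = 0.4077
Solving, x = 2.791 × 10^-3 mol, y = 8.521 × 10^-3 mol
mass of LiOH = 2.791 × 10^-3 × 23.95 = 0.06684 g
% LiOH = 0.06684 / 0.4077 × 100 = 16.40 %

16.40 %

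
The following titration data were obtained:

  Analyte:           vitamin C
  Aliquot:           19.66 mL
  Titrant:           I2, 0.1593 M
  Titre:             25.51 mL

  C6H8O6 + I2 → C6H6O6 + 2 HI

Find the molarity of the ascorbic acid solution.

0.2067 M

n(I2) = 0.02551 L × 0.1593 mol/L = 4.064 × 10^-3 mol
n(C6H8O6) = 4.064 × 10^-3 mol (1:1 mole ratio)
[C6H8O6] = 4.064 × 10^-3 mol / 0.01966 L = 0.2067 mol/L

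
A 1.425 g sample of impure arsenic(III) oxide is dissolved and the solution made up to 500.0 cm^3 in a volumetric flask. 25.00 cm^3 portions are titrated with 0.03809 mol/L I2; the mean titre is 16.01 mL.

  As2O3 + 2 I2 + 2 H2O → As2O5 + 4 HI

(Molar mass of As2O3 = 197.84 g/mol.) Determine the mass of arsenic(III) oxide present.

1.206 g

n(I2) per titration = 0.01601 × 0.03809 = 6.098 × 10^-4 mol
From the 1:2 ratio, n(As2O3) in each aliquot = 1/2 × 6.098 × 10^-4 = 3.049 × 10^-4 mol
n(As2O3) in the whole flask = 3.049 × 10^-4 × 500.0/25.00 = 6.098 × 10^-3 mol
mass of As2O3 = 6.098 × 10^-3 × 197.84 = 1.206 g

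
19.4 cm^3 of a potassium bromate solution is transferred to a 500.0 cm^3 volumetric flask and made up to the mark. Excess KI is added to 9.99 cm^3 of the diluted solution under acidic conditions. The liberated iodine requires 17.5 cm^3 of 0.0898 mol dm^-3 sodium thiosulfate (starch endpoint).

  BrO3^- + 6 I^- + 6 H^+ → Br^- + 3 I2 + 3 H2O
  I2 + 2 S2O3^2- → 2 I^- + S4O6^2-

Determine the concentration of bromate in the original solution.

0.676 mol/L

n(S2O3^2-) = 0.0175 × 0.0898 = 1.57 × 10^-3 mol
n(I2) = n(S2O3^2-)/2 = 7.86 × 10^-4 mol
From the 1:3 ratio, n(BrO3^-) in the aliquot = 1/3 × 7.86 × 10^-4 = 2.62 × 10^-4 mol
[BrO3^-]_dilute = 2.62 × 10^-4 / 0.00999 = 0.0262 mol/L
[BrO3^-]_original = 0.0262 × 500.0/19.4 = 0.676 mol/L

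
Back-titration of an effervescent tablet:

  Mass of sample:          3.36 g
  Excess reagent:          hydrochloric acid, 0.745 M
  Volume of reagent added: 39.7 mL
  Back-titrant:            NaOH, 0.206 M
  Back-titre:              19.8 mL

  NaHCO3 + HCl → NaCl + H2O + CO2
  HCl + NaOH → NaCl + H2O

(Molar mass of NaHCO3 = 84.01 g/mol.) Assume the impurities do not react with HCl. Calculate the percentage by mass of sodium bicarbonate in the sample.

n(HCl) added = 0.0397 × 0.745 = 0.0296 mol
n(NaOH) used in back-titration = 0.0198 × 0.206 = 4.08 × 10^-3 mol
n(HCl) left over = 4.08 × 10^-3 mol (1:1 ratio)
n(HCl) consumed by analyte = 0.0296 − 4.08 × 10^-3 = 0.0255 mol
n(NaHCO3) = 0.0255 mol (1:1 ratio)
mass of NaHCO3 = 0.0255 × 84.01 = 2.14 g
% NaHCO3 = 2.14 / 3.36 × 100 = 63.8 %

63.8 %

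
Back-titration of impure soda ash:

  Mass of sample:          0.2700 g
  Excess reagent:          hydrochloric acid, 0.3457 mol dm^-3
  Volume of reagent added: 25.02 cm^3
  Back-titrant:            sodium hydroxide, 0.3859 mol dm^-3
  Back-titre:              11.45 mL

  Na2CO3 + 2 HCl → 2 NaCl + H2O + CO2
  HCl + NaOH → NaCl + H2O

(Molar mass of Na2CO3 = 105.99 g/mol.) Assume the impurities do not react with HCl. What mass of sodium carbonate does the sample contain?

0.2242 g

n(HCl) added = 0.02502 × 0.3457 = 8.649 × 10^-3 mol
n(NaOH) used in back-titration = 0.01145 × 0.3859 = 4.419 × 10^-3 mol
n(HCl) left over = 4.419 × 10^-3 mol (1:1 ratio)
n(HCl) consumed by analyte = 8.649 × 10^-3 − 4.419 × 10^-3 = 4.231 × 10^-3 mol
From the 1:2 ratio, n(Na2CO3) = 1/2 × 4.231 × 10^-3 = 2.115 × 10^-3 mol
mass of Na2CO3 = 2.115 × 10^-3 × 105.99 = 0.2242 g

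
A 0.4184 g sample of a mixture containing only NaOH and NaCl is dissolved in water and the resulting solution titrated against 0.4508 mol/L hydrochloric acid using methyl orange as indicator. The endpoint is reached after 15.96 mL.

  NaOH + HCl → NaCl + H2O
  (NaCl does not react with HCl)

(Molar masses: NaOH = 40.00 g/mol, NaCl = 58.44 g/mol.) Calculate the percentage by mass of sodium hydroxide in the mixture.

n(HCl) = 0.01596 × 0.4508 = 7.195 × 10^-3 mol
Let x = n(NaOH), y = n(NaCl).
Titrant: 1x = 7.195 × 10^-3;  mass: 40.00x + 58.44y = 0.4184
Solving, x = 7.195 × 10^-3 mol, y = 2.235 × 10^-3 mol
mass of NaOH = 7.195 × 10^-3 × 40.00 = 0.2878 g
% NaOH = 0.2878 / 0.4184 × 100 = 68.78 %

68.78 %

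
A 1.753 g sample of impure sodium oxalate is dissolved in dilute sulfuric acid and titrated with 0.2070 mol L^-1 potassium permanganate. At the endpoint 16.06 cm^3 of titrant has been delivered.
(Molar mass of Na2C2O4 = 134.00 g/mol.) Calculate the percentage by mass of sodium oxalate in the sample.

63.53 %

2 MnO4^- + 5 C2O4^2- + 16 H^+ → 2 Mn^2+ + 10 CO2 + 8 H2O
n(KMnO4) = 0.01606 L × 0.2070 mol/L = 3.324 × 10^-3 mol
From the 5:2 ratio, n(Na2C2O4) = 5/2 × 3.324 × 10^-3 = 8.311 × 10^-3 mol
mass of Na2C2O4 = 8.311 × 10^-3 × 134.00 g/mol = 1.114 g
% Na2C2O4 = 1.114 / 1.753 × 100 = 63.53 %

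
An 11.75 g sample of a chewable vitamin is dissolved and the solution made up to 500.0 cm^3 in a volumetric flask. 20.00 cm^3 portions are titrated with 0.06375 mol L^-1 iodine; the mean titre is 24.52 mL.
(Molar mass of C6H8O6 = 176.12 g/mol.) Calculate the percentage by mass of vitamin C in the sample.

C6H8O6 + I2 → C6H6O6 + 2 HI
n(I2) per titration = 0.02452 × 0.06375 = 1.563 × 10^-3 mol
n(C6H8O6) in each aliquot = 1.563 × 10^-3 mol (1:1 ratio)
n(C6H8O6) in the whole flask = 1.563 × 10^-3 × 500.0/20.00 = 0.03908 mol
mass of C6H8O6 = 0.03908 × 176.12 = 6.883 g
% C6H8O6 = 6.883 / 11.75 × 100 = 58.57 %

58.57 %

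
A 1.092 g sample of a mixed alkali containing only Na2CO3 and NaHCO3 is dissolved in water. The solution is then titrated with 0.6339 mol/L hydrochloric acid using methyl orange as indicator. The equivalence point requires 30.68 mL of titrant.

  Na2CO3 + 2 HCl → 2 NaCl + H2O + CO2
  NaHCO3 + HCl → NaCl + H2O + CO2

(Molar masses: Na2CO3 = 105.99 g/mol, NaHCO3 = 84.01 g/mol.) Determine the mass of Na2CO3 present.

n(HCl) = 0.03068 × 0.6339 = 0.01945 mol
Let x = n(Na2CO3), y = n(NaHCO3).
Titrant: 2x + 1y = 0.01945;  mass: 105.99x + 84.01y = 1.092
Solving, x = 8.735 × 10^-3 mol, y = 1.978 × 10^-3 mol
mass of Na2CO3 = 8.735 × 10^-3 × 105.99 = 0.9258 g

0.9258 g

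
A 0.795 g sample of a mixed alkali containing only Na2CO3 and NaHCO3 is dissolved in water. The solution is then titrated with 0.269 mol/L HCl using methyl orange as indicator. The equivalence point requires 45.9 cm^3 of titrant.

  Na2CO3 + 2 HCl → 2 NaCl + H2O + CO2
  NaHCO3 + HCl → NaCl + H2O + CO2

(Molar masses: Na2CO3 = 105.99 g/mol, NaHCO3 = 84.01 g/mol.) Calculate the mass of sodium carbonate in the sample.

n(HCl) = 0.0459 × 0.269 = 0.0123 mol
Let x = n(Na2CO3), y = n(NaHCO3).
Titrant: 2x + 1y = 0.0123;  mass: 105.99x + 84.01y = 0.795
Solving, x = 3.91 × 10^-3 mol, y = 4.54 × 10^-3 mol
mass of Na2CO3 = 3.91 × 10^-3 × 105.99 = 0.414 g

0.414 g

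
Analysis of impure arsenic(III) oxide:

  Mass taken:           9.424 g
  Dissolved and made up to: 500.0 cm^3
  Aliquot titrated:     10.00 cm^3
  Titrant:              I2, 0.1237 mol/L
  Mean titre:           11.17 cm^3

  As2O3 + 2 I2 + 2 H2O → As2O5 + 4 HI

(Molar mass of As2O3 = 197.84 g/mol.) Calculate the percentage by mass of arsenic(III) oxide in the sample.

n(I2) per titration = 0.01117 × 0.1237 = 1.382 × 10^-3 mol
From the 1:2 ratio, n(As2O3) in each aliquot = 1/2 × 1.382 × 10^-3 = 6.909 × 10^-4 mol
n(As2O3) in the whole flask = 6.909 × 10^-4 × 500.0/10.00 = 0.03454 mol
mass of As2O3 = 0.03454 × 197.84 = 6.834 g
% As2O3 = 6.834 / 9.424 × 100 = 72.52 %

72.52 %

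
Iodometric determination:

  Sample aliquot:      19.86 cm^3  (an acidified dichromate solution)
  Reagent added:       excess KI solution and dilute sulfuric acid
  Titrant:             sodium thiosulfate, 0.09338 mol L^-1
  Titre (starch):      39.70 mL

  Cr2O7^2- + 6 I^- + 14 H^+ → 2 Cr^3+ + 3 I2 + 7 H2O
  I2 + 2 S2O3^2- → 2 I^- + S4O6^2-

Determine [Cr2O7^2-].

n(S2O3^2-) = 0.03970 × 0.09338 = 3.707 × 10^-3 mol
n(I2) = n(S2O3^2-)/2 = 1.854 × 10^-3 mol
From the 1:3 ratio, n(Cr2O7^2-) in the aliquot = 1/3 × 1.854 × 10^-3 = 6.179 × 10^-4 mol
[Cr2O7^2-] = 6.179 × 10^-4 / 0.01986 = 0.03111 mol/L

0.03111 mol/L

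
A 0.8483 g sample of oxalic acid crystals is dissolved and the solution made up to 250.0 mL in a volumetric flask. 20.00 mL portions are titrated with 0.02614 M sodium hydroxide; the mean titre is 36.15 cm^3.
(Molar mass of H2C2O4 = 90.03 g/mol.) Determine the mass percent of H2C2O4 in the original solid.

62.68 %

H2C2O4 + 2 NaOH → Na2C2O4 + 2 H2O
n(NaOH) per titration = 0.03615 × 0.02614 = 9.450 × 10^-4 mol
From the 1:2 ratio, n(H2C2O4) in each aliquot = 1/2 × 9.450 × 10^-4 = 4.725 × 10^-4 mol
n(H2C2O4) in the whole flask = 4.725 × 10^-4 × 250.0/20.00 = 5.906 × 10^-3 mol
mass of H2C2O4 = 5.906 × 10^-3 × 90.03 = 0.5317 g
% H2C2O4 = 0.5317 / 0.8483 × 100 = 62.68 %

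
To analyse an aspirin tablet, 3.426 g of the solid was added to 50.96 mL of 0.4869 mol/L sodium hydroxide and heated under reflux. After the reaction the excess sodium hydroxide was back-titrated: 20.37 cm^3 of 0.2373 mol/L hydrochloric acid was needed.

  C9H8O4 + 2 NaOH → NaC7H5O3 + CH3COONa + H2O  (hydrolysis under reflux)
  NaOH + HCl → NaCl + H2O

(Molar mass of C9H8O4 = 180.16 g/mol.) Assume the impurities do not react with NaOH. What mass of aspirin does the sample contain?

n(NaOH) added = 0.05096 × 0.4869 = 0.02481 mol
n(HCl) used in back-titration = 0.02037 × 0.2373 = 4.834 × 10^-3 mol
n(NaOH) left over = 4.834 × 10^-3 mol (1:1 ratio)
n(NaOH) consumed by analyte = 0.02481 − 4.834 × 10^-3 = 0.01998 mol
From the 1:2 ratio, n(C9H8O4) = 1/2 × 0.01998 = 9.989 × 10^-3 mol
mass of C9H8O4 = 9.989 × 10^-3 × 180.16 = 1.800 g

1.800 g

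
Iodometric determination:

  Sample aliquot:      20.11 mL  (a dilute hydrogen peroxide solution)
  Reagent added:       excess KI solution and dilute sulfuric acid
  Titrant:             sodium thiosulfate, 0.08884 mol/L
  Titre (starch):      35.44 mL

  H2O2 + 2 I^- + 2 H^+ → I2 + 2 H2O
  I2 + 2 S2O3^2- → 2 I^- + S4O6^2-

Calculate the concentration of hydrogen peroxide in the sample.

0.07828 mol/L

n(S2O3^2-) = 0.03544 × 0.08884 = 3.148 × 10^-3 mol
n(I2) = n(S2O3^2-)/2 = 1.574 × 10^-3 mol
n(H2O2) in the aliquot = 1.574 × 10^-3 mol (1:1 ratio)
[H2O2] = 1.574 × 10^-3 / 0.02011 = 0.07828 mol/L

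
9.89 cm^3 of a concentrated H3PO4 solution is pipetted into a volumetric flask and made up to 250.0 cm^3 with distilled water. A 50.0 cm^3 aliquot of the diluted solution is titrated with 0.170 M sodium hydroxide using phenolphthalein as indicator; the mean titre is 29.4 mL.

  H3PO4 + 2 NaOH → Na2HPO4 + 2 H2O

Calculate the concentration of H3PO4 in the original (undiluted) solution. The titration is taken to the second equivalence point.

n(NaOH) = 0.0294 × 0.170 = 5.00 × 10^-3 mol
From the 1:2 ratio, n(H3PO4) in the aliquot = 1/2 × 5.00 × 10^-3 = 2.50 × 10^-3 mol
[H3PO4]_dilute = 2.50 × 10^-3 / 0.0500 = 0.0500 mol/L
Dilution factor = 250.0 / 9.89 = 25.28
[H3PO4]_stock = 0.0500 × 25.28 = 1.26 mol/L

1.26 M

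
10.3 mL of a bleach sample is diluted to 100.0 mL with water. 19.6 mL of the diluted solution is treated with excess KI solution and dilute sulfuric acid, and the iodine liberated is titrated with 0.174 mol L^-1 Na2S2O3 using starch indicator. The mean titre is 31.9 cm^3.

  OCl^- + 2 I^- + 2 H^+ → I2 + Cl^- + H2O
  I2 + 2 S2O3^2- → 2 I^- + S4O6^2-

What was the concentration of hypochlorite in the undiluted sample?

n(S2O3^2-) = 0.0319 × 0.174 = 5.55 × 10^-3 mol
n(I2) = n(S2O3^2-)/2 = 2.78 × 10^-3 mol
n(OCl^-) in the aliquot = 2.78 × 10^-3 mol (1:1 ratio)
[OCl^-]_dilute = 2.78 × 10^-3 / 0.0196 = 0.142 mol/L
[OCl^-]_original = 0.142 × 100.0/10.3 = 1.37 mol/L

1.37 mol/L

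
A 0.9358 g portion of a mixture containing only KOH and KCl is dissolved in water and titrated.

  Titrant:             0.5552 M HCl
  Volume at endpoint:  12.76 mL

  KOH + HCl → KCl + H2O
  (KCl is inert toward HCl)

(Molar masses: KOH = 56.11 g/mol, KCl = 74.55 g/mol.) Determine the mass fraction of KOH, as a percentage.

42.48 %

n(HCl) = 0.01276 × 0.5552 = 7.084 × 10^-3 mol
Let x = n(KOH), y = n(KCl).
Titrant: 1x = 7.084 × 10^-3;  mass: 56.11x + 74.55y = 0.9358
Solving, x = 7.084 × 10^-3 mol, y = 7.221 × 10^-3 mol
mass of KOH = 7.084 × 10^-3 × 56.11 = 0.3975 g
% KOH = 0.3975 / 0.9358 × 100 = 42.48 %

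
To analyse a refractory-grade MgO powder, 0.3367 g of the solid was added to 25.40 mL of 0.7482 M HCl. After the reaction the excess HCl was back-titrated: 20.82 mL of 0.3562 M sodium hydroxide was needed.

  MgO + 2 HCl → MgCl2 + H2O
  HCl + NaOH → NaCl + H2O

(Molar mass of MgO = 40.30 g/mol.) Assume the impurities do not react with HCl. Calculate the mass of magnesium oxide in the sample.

0.2335 g

n(HCl) added = 0.02540 × 0.7482 = 0.01900 mol
n(NaOH) used in back-titration = 0.02082 × 0.3562 = 7.416 × 10^-3 mol
n(HCl) left over = 7.416 × 10^-3 mol (1:1 ratio)
n(HCl) consumed by analyte = 0.01900 − 7.416 × 10^-3 = 0.01159 mol
From the 1:2 ratio, n(MgO) = 1/2 × 0.01159 = 5.794 × 10^-3 mol
mass of MgO = 5.794 × 10^-3 × 40.30 = 0.2335 g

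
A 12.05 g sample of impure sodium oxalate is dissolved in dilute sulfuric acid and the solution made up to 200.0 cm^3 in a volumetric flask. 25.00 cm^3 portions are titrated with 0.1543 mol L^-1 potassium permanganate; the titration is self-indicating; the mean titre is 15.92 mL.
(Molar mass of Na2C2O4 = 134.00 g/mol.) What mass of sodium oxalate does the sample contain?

6.583 g

2 MnO4^- + 5 C2O4^2- + 16 H^+ → 2 Mn^2+ + 10 CO2 + 8 H2O
n(KMnO4) per titration = 0.01592 × 0.1543 = 2.456 × 10^-3 mol
From the 5:2 ratio, n(Na2C2O4) in each aliquot = 5/2 × 2.456 × 10^-3 = 6.141 × 10^-3 mol
n(Na2C2O4) in the whole flask = 6.141 × 10^-3 × 200.0/25.00 = 0.04913 mol
mass of Na2C2O4 = 0.04913 × 134.00 = 6.583 g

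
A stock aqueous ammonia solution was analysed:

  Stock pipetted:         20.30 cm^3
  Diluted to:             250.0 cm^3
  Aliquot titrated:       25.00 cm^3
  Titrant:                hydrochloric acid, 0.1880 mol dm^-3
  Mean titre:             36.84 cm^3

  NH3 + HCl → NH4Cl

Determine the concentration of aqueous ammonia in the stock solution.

3.412 mol/L

n(HCl) = 0.03684 × 0.1880 = 6.926 × 10^-3 mol
n(NH3) in the aliquot = 6.926 × 10^-3 mol (1:1 ratio)
[NH3]_dilute = 6.926 × 10^-3 / 0.02500 = 0.2770 mol/L
Dilution factor = 250.0 / 20.30 = 12.32
[NH3]_stock = 0.2770 × 12.32 = 3.412 mol/L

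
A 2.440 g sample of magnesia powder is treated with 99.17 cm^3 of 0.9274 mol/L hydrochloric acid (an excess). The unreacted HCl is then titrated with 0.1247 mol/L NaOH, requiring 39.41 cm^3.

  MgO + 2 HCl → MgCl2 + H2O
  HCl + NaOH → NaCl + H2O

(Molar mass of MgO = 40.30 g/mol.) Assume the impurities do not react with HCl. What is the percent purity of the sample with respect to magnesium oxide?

71.89 %

n(HCl) added = 0.09917 × 0.9274 = 0.09197 mol
n(NaOH) used in back-titration = 0.03941 × 0.1247 = 4.914 × 10^-3 mol
n(HCl) left over = 4.914 × 10^-3 mol (1:1 ratio)
n(HCl) consumed by analyte = 0.09197 − 4.914 × 10^-3 = 0.08706 mol
From the 1:2 ratio, n(MgO) = 1/2 × 0.08706 = 0.04353 mol
mass of MgO = 0.04353 × 40.30 = 1.754 g
% MgO = 1.754 / 2.440 × 100 = 71.89 %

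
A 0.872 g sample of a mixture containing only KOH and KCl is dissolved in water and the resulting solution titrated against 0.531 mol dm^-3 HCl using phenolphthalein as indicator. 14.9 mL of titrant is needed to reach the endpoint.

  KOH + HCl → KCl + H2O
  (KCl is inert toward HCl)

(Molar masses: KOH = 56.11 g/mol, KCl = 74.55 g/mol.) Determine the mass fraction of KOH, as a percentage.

50.9 %

n(HCl) = 0.0149 × 0.531 = 7.91 × 10^-3 mol
Let x = n(KOH), y = n(KCl).
Titrant: 1x = 7.91 × 10^-3;  mass: 56.11x + 74.55y = 0.872
Solving, x = 7.91 × 10^-3 mol, y = 5.74 × 10^-3 mol
mass of KOH = 7.91 × 10^-3 × 56.11 = 0.444 g
% KOH = 0.444 / 0.872 × 100 = 50.9 %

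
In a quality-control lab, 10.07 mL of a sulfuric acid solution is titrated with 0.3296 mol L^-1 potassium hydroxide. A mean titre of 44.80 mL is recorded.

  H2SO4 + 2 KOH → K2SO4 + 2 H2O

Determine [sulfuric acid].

0.7332 mol/L

n(KOH) = 0.04480 L × 0.3296 mol/L = 0.01477 mol
From the 1:2 mole ratio, n(H2SO4) = 1/2 × 0.01477 = 7.383 × 10^-3 mol
[H2SO4] = 7.383 × 10^-3 mol / 0.01007 L = 0.7332 mol/L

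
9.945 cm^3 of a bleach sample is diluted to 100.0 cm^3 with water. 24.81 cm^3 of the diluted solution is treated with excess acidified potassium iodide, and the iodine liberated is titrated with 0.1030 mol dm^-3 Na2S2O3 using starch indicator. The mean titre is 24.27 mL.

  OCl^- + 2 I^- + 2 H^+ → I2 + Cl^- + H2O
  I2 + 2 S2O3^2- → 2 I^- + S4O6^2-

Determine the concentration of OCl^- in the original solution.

n(S2O3^2-) = 0.02427 × 0.1030 = 2.500 × 10^-3 mol
n(I2) = n(S2O3^2-)/2 = 1.250 × 10^-3 mol
n(OCl^-) in the aliquot = 1.250 × 10^-3 mol (1:1 ratio)
[OCl^-]_dilute = 1.250 × 10^-3 / 0.02481 = 0.05038 mol/L
[OCl^-]_original = 0.05038 × 100.0/9.945 = 0.5066 mol/L

0.5066 mol/L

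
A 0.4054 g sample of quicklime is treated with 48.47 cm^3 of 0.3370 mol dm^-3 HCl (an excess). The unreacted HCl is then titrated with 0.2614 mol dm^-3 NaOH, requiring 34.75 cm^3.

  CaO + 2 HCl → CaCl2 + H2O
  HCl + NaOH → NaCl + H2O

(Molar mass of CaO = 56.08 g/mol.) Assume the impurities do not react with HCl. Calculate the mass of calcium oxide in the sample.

0.2033 g

n(HCl) added = 0.04847 × 0.3370 = 0.01633 mol
n(NaOH) used in back-titration = 0.03475 × 0.2614 = 9.084 × 10^-3 mol
n(HCl) left over = 9.084 × 10^-3 mol (1:1 ratio)
n(HCl) consumed by analyte = 0.01633 − 9.084 × 10^-3 = 7.251 × 10^-3 mol
From the 1:2 ratio, n(CaO) = 1/2 × 7.251 × 10^-3 = 3.625 × 10^-3 mol
mass of CaO = 3.625 × 10^-3 × 56.08 = 0.2033 g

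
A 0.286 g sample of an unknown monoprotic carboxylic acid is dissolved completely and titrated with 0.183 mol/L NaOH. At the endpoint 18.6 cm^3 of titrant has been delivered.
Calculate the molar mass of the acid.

84.0 g/mol

n(NaOH) = 0.0186 L × 0.183 mol/L = 3.40 × 10^-3 mol
n(HA) = 3.40 × 10^-3 mol (1:1 ratio)
M = m / n = 0.286 g / 3.40 × 10^-3 mol = 84.0 g/mol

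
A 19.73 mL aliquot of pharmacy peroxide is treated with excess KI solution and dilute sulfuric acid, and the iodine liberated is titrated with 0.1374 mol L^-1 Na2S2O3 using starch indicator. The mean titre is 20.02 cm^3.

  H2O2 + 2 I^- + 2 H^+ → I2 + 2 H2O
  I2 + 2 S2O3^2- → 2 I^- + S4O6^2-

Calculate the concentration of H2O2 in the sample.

n(S2O3^2-) = 0.02002 × 0.1374 = 2.751 × 10^-3 mol
n(I2) = n(S2O3^2-)/2 = 1.375 × 10^-3 mol
n(H2O2) in the aliquot = 1.375 × 10^-3 mol (1:1 ratio)
[H2O2] = 1.375 × 10^-3 / 0.01973 = 0.06971 mol/L

0.06971 mol/L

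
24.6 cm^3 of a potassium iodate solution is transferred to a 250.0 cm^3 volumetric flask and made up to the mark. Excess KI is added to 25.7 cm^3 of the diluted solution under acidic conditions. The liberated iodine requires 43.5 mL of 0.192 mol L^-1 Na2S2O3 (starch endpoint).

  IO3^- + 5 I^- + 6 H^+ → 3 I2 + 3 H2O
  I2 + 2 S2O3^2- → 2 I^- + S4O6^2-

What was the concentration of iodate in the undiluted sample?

n(S2O3^2-) = 0.0435 × 0.192 = 8.35 × 10^-3 mol
n(I2) = n(S2O3^2-)/2 = 4.18 × 10^-3 mol
From the 1:3 ratio, n(IO3^-) in the aliquot = 1/3 × 4.18 × 10^-3 = 1.39 × 10^-3 mol
[IO3^-]_dilute = 1.39 × 10^-3 / 0.0257 = 0.0542 mol/L
[IO3^-]_original = 0.0542 × 250.0/24.6 = 0.550 mol/L

0.550 mol/L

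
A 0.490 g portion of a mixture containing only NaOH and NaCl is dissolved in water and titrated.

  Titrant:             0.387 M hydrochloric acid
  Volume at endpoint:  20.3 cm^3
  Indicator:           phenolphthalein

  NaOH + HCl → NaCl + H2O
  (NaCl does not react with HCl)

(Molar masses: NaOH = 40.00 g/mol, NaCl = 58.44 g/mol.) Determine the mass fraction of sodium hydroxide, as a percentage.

64.1 %

n(HCl) = 0.0203 × 0.387 = 7.86 × 10^-3 mol
Let x = n(NaOH), y = n(NaCl).
Titrant: 1x = 7.86 × 10^-3;  mass: 40.00x + 58.44y = 0.490
Solving, x = 7.86 × 10^-3 mol, y = 3.01 × 10^-3 mol
mass of NaOH = 7.86 × 10^-3 × 40.00 = 0.314 g
% NaOH = 0.314 / 0.490 × 100 = 64.1 %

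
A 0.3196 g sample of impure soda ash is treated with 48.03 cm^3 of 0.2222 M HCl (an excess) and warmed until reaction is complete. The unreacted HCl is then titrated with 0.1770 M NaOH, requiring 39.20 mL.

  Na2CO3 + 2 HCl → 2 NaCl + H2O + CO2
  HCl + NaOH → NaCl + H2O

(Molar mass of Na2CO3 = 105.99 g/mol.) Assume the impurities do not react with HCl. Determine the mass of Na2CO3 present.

n(HCl) added = 0.04803 × 0.2222 = 0.01067 mol
n(NaOH) used in back-titration = 0.03920 × 0.1770 = 6.938 × 10^-3 mol
n(HCl) left over = 6.938 × 10^-3 mol (1:1 ratio)
n(HCl) consumed by analyte = 0.01067 − 6.938 × 10^-3 = 3.734 × 10^-3 mol
From the 1:2 ratio, n(Na2CO3) = 1/2 × 3.734 × 10^-3 = 1.867 × 10^-3 mol
mass of Na2CO3 = 1.867 × 10^-3 × 105.99 = 0.1979 g

0.1979 g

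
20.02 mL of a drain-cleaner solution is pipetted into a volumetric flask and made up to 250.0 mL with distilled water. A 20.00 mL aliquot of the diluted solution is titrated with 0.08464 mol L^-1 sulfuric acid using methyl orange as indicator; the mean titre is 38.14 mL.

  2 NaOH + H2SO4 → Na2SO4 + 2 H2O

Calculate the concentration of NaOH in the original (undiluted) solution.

n(H2SO4) = 0.03814 × 0.08464 = 3.228 × 10^-3 mol
From the 2:1 ratio, n(NaOH) in the aliquot = 2/1 × 3.228 × 10^-3 = 6.456 × 10^-3 mol
[NaOH]_dilute = 6.456 × 10^-3 / 0.02000 = 0.3228 mol/L
Dilution factor = 250.0 / 20.02 = 12.49
[NaOH]_stock = 0.3228 × 12.49 = 4.031 mol/L

4.031 mol/L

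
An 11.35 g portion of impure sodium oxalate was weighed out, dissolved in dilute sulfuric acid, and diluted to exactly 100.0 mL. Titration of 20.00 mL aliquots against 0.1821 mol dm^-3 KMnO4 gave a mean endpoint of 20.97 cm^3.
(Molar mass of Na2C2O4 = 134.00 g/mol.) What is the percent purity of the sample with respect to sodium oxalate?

56.35 %

2 MnO4^- + 5 C2O4^2- + 16 H^+ → 2 Mn^2+ + 10 CO2 + 8 H2O
n(KMnO4) per titration = 0.02097 × 0.1821 = 3.819 × 10^-3 mol
From the 5:2 ratio, n(Na2C2O4) in each aliquot = 5/2 × 3.819 × 10^-3 = 9.547 × 10^-3 mol
n(Na2C2O4) in the whole flask = 9.547 × 10^-3 × 100.0/20.00 = 0.04773 mol
mass of Na2C2O4 = 0.04773 × 134.00 = 6.396 g
% Na2C2O4 = 6.396 / 11.35 × 100 = 56.35 %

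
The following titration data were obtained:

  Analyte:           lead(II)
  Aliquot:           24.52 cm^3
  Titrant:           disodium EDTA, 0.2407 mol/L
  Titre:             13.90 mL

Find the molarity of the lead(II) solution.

Pb^2+ + EDTA^4- → [Pb(EDTA)]^2-
n(EDTA) = 0.01390 L × 0.2407 mol/L = 3.346 × 10^-3 mol
n(Pb2+) = 3.346 × 10^-3 mol (1:1 mole ratio)
[Pb2+] = 3.346 × 10^-3 mol / 0.02452 L = 0.1364 mol/L

0.1364 mol/L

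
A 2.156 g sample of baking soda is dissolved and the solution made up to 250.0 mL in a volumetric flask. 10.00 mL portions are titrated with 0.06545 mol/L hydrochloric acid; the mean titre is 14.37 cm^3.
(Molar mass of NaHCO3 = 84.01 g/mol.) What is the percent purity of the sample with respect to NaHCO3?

NaHCO3 + HCl → NaCl + H2O + CO2
n(HCl) per titration = 0.01437 × 0.06545 = 9.405 × 10^-4 mol
n(NaHCO3) in each aliquot = 9.405 × 10^-4 mol (1:1 ratio)
n(NaHCO3) in the whole flask = 9.405 × 10^-4 × 250.0/10.00 = 0.02351 mol
mass of NaHCO3 = 0.02351 × 84.01 = 1.975 g
% NaHCO3 = 1.975 / 2.156 × 100 = 91.62 %

91.62 %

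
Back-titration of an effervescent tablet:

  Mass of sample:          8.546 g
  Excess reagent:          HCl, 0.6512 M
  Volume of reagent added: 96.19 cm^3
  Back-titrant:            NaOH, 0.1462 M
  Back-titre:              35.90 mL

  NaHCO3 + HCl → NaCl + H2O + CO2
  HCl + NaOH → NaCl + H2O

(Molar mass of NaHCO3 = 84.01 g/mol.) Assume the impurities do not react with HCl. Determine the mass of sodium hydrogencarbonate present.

4.821 g

n(HCl) added = 0.09619 × 0.6512 = 0.06264 mol
n(NaOH) used in back-titration = 0.03590 × 0.1462 = 5.249 × 10^-3 mol
n(HCl) left over = 5.249 × 10^-3 mol (1:1 ratio)
n(HCl) consumed by analyte = 0.06264 − 5.249 × 10^-3 = 0.05739 mol
n(NaHCO3) = 0.05739 mol (1:1 ratio)
mass of NaHCO3 = 0.05739 × 84.01 = 4.821 g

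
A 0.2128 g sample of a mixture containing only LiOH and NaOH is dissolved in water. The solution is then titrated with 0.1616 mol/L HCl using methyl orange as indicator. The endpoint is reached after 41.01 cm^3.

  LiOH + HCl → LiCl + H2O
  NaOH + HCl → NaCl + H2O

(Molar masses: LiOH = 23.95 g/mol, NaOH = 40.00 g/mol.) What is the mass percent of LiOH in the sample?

36.67 %

n(HCl) = 0.04101 × 0.1616 = 6.627 × 10^-3 mol
Let x = n(LiOH), y = n(NaOH).
Titrant: 1x + 1y = 6.627 × 10^-3;  mass: 23.95x + 40.00y = 0.2128
Solving, x = 3.258 × 10^-3 mol, y = 3.369 × 10^-3 mol
mass of LiOH = 3.258 × 10^-3 × 23.95 = 0.07803 g
% LiOH = 0.07803 / 0.2128 × 100 = 36.67 %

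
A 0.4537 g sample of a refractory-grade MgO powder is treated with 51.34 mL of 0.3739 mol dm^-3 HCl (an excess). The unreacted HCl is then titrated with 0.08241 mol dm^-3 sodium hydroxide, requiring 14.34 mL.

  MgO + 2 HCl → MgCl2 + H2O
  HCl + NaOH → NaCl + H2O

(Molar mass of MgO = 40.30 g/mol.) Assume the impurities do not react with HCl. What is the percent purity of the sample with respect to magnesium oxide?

80.01 %

n(HCl) added = 0.05134 × 0.3739 = 0.01920 mol
n(NaOH) used in back-titration = 0.01434 × 0.08241 = 1.182 × 10^-3 mol
n(HCl) left over = 1.182 × 10^-3 mol (1:1 ratio)
n(HCl) consumed by analyte = 0.01920 − 1.182 × 10^-3 = 0.01801 mol
From the 1:2 ratio, n(MgO) = 1/2 × 0.01801 = 9.007 × 10^-3 mol
mass of MgO = 9.007 × 10^-3 × 40.30 = 0.3630 g
% MgO = 0.3630 / 0.4537 × 100 = 80.01 %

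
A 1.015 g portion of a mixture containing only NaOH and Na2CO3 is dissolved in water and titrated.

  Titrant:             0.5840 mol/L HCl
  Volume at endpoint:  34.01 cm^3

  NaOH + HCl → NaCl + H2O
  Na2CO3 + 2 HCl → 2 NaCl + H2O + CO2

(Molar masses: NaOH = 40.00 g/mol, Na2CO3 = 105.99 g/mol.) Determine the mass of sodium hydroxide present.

n(HCl) = 0.03401 × 0.5840 = 0.01986 mol
Let x = n(NaOH), y = n(Na2CO3).
Titrant: 1x + 2y = 0.01986;  mass: 40.00x + 105.99y = 1.015
Solving, x = 2.892 × 10^-3 mol, y = 8.485 × 10^-3 mol
mass of NaOH = 2.892 × 10^-3 × 40.00 = 0.1157 g

0.1157 g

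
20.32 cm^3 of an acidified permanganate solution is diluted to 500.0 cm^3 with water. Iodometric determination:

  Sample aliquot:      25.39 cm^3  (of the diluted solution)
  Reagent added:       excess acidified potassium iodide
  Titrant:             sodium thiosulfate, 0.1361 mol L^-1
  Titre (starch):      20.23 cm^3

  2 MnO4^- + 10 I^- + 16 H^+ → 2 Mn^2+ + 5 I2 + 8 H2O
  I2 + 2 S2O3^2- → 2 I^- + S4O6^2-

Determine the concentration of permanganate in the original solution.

n(S2O3^2-) = 0.02023 × 0.1361 = 2.753 × 10^-3 mol
n(I2) = n(S2O3^2-)/2 = 1.377 × 10^-3 mol
From the 2:5 ratio, n(MnO4^-) in the aliquot = 2/5 × 1.377 × 10^-3 = 5.507 × 10^-4 mol
[MnO4^-]_dilute = 5.507 × 10^-4 / 0.02539 = 0.02169 mol/L
[MnO4^-]_original = 0.02169 × 500.0/20.32 = 0.5337 mol/L

0.5337 mol/L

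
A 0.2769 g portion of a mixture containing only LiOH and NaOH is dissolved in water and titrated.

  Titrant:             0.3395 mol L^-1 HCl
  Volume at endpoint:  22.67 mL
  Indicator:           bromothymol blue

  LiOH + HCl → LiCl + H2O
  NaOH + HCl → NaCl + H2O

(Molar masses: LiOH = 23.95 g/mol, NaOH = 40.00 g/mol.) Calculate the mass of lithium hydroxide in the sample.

n(HCl) = 0.02267 × 0.3395 = 7.696 × 10^-3 mol
Let x = n(LiOH), y = n(NaOH).
Titrant: 1x + 1y = 7.696 × 10^-3;  mass: 23.95x + 40.00y = 0.2769
Solving, x = 1.929 × 10^-3 mol, y = 5.768 × 10^-3 mol
mass of LiOH = 1.929 × 10^-3 × 23.95 = 0.04620 g

0.04620 g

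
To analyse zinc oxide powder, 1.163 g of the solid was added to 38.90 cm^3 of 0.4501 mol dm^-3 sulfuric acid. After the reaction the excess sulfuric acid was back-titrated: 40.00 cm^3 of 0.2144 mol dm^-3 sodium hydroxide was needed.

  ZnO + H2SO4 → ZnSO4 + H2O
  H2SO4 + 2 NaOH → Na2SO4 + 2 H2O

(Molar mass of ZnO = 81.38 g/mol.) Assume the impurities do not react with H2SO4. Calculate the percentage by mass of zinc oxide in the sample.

92.51 %

n(H2SO4) added = 0.03890 × 0.4501 = 0.01751 mol
n(NaOH) used in back-titration = 0.04000 × 0.2144 = 8.576 × 10^-3 mol
From the 1:2 ratio, n(H2SO4) left over = 1/2 × 8.576 × 10^-3 = 4.288 × 10^-3 mol
n(H2SO4) consumed by analyte = 0.01751 − 4.288 × 10^-3 = 0.01322 mol
n(ZnO) = 0.01322 mol (1:1 ratio)
mass of ZnO = 0.01322 × 81.38 = 1.076 g
% ZnO = 1.076 / 1.163 × 100 = 92.51 %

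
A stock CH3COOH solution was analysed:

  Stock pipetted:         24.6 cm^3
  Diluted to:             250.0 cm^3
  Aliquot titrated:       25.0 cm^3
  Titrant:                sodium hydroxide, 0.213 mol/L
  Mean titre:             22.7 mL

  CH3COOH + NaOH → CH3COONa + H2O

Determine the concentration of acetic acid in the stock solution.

n(NaOH) = 0.0227 × 0.213 = 4.84 × 10^-3 mol
n(CH3COOH) in the aliquot = 4.84 × 10^-3 mol (1:1 ratio)
[CH3COOH]_dilute = 4.84 × 10^-3 / 0.0250 = 0.193 mol/L
Dilution factor = 250.0 / 24.6 = 10.16
[CH3COOH]_stock = 0.193 × 10.16 = 1.97 mol/L

1.97 mol/L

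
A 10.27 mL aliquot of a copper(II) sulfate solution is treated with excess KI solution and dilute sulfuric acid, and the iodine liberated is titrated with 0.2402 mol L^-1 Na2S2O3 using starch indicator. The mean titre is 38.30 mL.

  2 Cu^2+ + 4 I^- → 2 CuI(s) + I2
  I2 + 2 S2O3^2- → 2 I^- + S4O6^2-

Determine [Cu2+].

0.8958 mol/L

n(S2O3^2-) = 0.03830 × 0.2402 = 9.200 × 10^-3 mol
n(I2) = n(S2O3^2-)/2 = 4.600 × 10^-3 mol
From the 2:1 ratio, n(Cu2+) in the aliquot = 2/1 × 4.600 × 10^-3 = 9.200 × 10^-3 mol
[Cu2+] = 9.200 × 10^-3 / 0.01027 = 0.8958 mol/L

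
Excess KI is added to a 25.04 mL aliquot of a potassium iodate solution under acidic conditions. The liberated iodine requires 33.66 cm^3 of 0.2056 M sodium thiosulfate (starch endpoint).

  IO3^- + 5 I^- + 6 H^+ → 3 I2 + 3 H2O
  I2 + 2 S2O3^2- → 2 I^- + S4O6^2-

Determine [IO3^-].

n(S2O3^2-) = 0.03366 × 0.2056 = 6.920 × 10^-3 mol
n(I2) = n(S2O3^2-)/2 = 3.460 × 10^-3 mol
From the 1:3 ratio, n(IO3^-) in the aliquot = 1/3 × 3.460 × 10^-3 = 1.153 × 10^-3 mol
[IO3^-] = 1.153 × 10^-3 / 0.02504 = 0.04606 mol/L

0.04606 M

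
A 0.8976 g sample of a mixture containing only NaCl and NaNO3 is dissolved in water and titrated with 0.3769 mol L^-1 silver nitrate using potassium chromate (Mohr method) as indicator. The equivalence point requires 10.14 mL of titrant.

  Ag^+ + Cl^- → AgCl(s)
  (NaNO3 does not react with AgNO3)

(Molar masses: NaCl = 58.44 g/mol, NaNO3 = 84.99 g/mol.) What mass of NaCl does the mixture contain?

0.2233 g

n(AgNO3) = 0.01014 × 0.3769 = 3.822 × 10^-3 mol
Let x = n(NaCl), y = n(NaNO3).
Titrant: 1x = 3.822 × 10^-3;  mass: 58.44x + 84.99y = 0.8976
Solving, x = 3.822 × 10^-3 mol, y = 7.933 × 10^-3 mol
mass of NaCl = 3.822 × 10^-3 × 58.44 = 0.2233 g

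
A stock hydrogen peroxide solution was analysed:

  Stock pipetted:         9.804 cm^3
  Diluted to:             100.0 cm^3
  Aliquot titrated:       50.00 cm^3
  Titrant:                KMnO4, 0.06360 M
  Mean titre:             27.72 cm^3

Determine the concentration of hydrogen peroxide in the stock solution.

2 MnO4^- + 5 H2O2 + 6 H^+ → 2 Mn^2+ + 5 O2 + 8 H2O
n(KMnO4) = 0.02772 × 0.06360 = 1.763 × 10^-3 mol
From the 5:2 ratio, n(H2O2) in the aliquot = 5/2 × 1.763 × 10^-3 = 4.407 × 10^-3 mol
[H2O2]_dilute = 4.407 × 10^-3 / 0.05000 = 0.08815 mol/L
Dilution factor = 100.0 / 9.804 = 10.20
[H2O2]_stock = 0.08815 × 10.20 = 0.8991 mol/L

0.8991 M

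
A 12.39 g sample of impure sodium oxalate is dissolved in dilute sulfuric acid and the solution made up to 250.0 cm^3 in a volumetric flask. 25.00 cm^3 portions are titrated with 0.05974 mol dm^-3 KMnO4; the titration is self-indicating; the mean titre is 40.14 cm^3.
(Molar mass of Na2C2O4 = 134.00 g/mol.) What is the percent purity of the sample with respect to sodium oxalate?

64.84 %

2 MnO4^- + 5 C2O4^2- + 16 H^+ → 2 Mn^2+ + 10 CO2 + 8 H2O
n(KMnO4) per titration = 0.04014 × 0.05974 = 2.398 × 10^-3 mol
From the 5:2 ratio, n(Na2C2O4) in each aliquot = 5/2 × 2.398 × 10^-3 = 5.995 × 10^-3 mol
n(Na2C2O4) in the whole flask = 5.995 × 10^-3 × 250.0/25.00 = 0.05995 mol
mass of Na2C2O4 = 0.05995 × 134.00 = 8.033 g
% Na2C2O4 = 8.033 / 12.39 × 100 = 64.84 %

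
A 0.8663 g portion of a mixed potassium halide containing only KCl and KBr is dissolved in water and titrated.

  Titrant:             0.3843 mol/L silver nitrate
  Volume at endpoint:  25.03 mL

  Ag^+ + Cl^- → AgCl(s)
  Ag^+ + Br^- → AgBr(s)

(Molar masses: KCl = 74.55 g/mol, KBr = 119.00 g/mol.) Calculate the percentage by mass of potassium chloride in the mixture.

53.89 %

n(AgNO3) = 0.02503 × 0.3843 = 9.619 × 10^-3 mol
Let x = n(KCl), y = n(KBr).
Titrant: 1x + 1y = 9.619 × 10^-3;  mass: 74.55x + 119.00y = 0.8663
Solving, x = 6.262 × 10^-3 mol, y = 3.357 × 10^-3 mol
mass of KCl = 6.262 × 10^-3 × 74.55 = 0.4669 g
% KCl = 0.4669 / 0.8663 × 100 = 53.89 %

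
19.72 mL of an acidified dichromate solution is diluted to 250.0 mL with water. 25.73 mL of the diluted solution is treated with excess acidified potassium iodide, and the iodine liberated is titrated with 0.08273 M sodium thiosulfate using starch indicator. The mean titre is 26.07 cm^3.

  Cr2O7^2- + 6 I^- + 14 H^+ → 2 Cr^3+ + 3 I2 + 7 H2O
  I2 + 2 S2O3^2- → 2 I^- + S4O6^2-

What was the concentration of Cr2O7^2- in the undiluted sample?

0.1771 M

n(S2O3^2-) = 0.02607 × 0.08273 = 2.157 × 10^-3 mol
n(I2) = n(S2O3^2-)/2 = 1.078 × 10^-3 mol
From the 1:3 ratio, n(Cr2O7^2-) in the aliquot = 1/3 × 1.078 × 10^-3 = 3.595 × 10^-4 mol
[Cr2O7^2-]_dilute = 3.595 × 10^-4 / 0.02573 = 0.01397 mol/L
[Cr2O7^2-]_original = 0.01397 × 250.0/19.72 = 0.1771 mol/L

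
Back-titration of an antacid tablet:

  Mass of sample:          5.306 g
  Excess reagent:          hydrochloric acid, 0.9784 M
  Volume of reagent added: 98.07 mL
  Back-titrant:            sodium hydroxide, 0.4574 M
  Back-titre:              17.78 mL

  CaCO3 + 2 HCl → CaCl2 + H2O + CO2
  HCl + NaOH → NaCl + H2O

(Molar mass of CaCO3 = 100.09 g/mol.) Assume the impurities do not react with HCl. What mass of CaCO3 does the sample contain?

n(HCl) added = 0.09807 × 0.9784 = 0.09595 mol
n(NaOH) used in back-titration = 0.01778 × 0.4574 = 8.133 × 10^-3 mol
n(HCl) left over = 8.133 × 10^-3 mol (1:1 ratio)
n(HCl) consumed by analyte = 0.09595 − 8.133 × 10^-3 = 0.08782 mol
From the 1:2 ratio, n(CaCO3) = 1/2 × 0.08782 = 0.04391 mol
mass of CaCO3 = 0.04391 × 100.09 = 4.395 g

4.395 g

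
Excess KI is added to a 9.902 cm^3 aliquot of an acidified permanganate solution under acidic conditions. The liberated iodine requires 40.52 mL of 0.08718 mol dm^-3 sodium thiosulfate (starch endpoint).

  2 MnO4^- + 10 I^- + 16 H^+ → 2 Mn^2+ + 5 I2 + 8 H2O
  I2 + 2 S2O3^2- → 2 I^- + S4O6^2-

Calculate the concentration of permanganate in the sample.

0.07135 mol/L

n(S2O3^2-) = 0.04052 × 0.08718 = 3.533 × 10^-3 mol
n(I2) = n(S2O3^2-)/2 = 1.766 × 10^-3 mol
From the 2:5 ratio, n(MnO4^-) in the aliquot = 2/5 × 1.766 × 10^-3 = 7.065 × 10^-4 mol
[MnO4^-] = 7.065 × 10^-4 / 0.009902 = 0.07135 mol/L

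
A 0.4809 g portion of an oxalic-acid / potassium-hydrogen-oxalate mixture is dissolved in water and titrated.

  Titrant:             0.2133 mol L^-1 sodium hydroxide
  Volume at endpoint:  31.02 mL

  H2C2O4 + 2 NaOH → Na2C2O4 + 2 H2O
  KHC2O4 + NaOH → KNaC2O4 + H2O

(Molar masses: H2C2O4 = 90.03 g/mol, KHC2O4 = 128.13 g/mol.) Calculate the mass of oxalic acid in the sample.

0.1987 g

n(NaOH) = 0.03102 × 0.2133 = 6.617 × 10^-3 mol
Let x = n(H2C2O4), y = n(KHC2O4).
Titrant: 2x + 1y = 6.617 × 10^-3;  mass: 90.03x + 128.13y = 0.4809
Solving, x = 2.207 × 10^-3 mol, y = 2.202 × 10^-3 mol
mass of H2C2O4 = 2.207 × 10^-3 × 90.03 = 0.1987 g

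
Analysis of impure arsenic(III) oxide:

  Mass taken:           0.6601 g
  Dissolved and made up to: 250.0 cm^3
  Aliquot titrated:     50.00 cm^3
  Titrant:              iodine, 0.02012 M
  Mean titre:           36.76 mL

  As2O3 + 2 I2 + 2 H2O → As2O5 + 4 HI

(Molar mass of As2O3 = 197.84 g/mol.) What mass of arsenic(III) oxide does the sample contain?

n(I2) per titration = 0.03676 × 0.02012 = 7.396 × 10^-4 mol
From the 1:2 ratio, n(As2O3) in each aliquot = 1/2 × 7.396 × 10^-4 = 3.698 × 10^-4 mol
n(As2O3) in the whole flask = 3.698 × 10^-4 × 250.0/50.00 = 1.849 × 10^-3 mol
mass of As2O3 = 1.849 × 10^-3 × 197.84 = 0.3658 g

0.3658 g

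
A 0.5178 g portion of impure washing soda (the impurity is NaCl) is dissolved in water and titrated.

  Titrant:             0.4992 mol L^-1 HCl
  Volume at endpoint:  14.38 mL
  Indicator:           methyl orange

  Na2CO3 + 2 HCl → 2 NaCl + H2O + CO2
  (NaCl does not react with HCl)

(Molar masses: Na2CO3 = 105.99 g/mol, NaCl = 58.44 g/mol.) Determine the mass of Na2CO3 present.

n(HCl) = 0.01438 × 0.4992 = 7.178 × 10^-3 mol
Let x = n(Na2CO3), y = n(NaCl).
Titrant: 2x = 7.178 × 10^-3;  mass: 105.99x + 58.44y = 0.5178
Solving, x = 3.589 × 10^-3 mol, y = 2.351 × 10^-3 mol
mass of Na2CO3 = 3.589 × 10^-3 × 105.99 = 0.3804 g

0.3804 g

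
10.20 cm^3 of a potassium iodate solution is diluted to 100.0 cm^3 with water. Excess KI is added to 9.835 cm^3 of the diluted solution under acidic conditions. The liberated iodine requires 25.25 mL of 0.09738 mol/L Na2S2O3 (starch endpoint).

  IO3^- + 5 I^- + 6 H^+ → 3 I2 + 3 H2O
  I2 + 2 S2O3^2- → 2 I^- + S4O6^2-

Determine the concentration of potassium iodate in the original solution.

n(S2O3^2-) = 0.02525 × 0.09738 = 2.459 × 10^-3 mol
n(I2) = n(S2O3^2-)/2 = 1.229 × 10^-3 mol
From the 1:3 ratio, n(IO3^-) in the aliquot = 1/3 × 1.229 × 10^-3 = 4.098 × 10^-4 mol
[IO3^-]_dilute = 4.098 × 10^-4 / 0.009835 = 0.04167 mol/L
[IO3^-]_original = 0.04167 × 100.0/10.20 = 0.4085 mol/L

0.4085 mol/L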